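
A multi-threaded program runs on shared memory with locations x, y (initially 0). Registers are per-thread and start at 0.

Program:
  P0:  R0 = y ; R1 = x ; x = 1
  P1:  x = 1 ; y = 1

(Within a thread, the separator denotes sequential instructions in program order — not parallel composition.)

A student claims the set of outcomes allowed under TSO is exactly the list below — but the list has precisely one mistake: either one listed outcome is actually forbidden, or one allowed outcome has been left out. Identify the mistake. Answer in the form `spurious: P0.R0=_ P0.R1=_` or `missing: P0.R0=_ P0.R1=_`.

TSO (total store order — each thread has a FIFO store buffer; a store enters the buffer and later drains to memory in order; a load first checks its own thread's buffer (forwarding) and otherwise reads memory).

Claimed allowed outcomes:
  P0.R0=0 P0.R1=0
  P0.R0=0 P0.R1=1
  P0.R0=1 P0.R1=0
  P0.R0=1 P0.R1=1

spurious: P0.R0=1 P0.R1=0

outcome vector order: (P0.R0,P0.R1)
TSO: 3 outcomes — {00, 01, 11}
claimed∖TSO = {10}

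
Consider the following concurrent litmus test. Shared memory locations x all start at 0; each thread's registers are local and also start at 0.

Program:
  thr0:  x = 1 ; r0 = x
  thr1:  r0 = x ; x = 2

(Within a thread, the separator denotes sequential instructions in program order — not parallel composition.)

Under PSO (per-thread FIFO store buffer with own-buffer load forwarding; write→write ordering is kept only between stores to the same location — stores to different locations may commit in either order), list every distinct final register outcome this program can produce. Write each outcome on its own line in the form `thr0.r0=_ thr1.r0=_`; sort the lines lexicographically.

outcome vector order: (thr0.r0,thr1.r0)
|PSO outcomes| = 4

thr0.r0=1 thr1.r0=0
thr0.r0=1 thr1.r0=1
thr0.r0=2 thr1.r0=0
thr0.r0=2 thr1.r0=1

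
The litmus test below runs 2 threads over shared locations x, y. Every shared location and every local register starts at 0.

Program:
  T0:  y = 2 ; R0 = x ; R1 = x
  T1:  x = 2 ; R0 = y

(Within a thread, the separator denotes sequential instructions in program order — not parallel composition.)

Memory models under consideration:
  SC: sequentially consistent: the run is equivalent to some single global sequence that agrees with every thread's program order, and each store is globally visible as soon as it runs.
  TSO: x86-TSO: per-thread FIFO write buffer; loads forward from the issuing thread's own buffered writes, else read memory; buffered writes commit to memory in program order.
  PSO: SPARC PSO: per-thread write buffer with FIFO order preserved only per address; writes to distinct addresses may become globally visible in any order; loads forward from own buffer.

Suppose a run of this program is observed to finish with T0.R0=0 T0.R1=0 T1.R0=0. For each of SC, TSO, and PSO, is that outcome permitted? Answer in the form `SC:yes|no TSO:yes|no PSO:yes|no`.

outcome vector order: (T0.R0,T0.R1,T1.R0)
SC (4): 002, 022, 220, 222
TSO (6): 000, 002, 020, 022, 220, 222
PSO (6): 000, 002, 020, 022, 220, 222
target 000 ∈ {TSO,PSO}

SC:no TSO:yes PSO:yes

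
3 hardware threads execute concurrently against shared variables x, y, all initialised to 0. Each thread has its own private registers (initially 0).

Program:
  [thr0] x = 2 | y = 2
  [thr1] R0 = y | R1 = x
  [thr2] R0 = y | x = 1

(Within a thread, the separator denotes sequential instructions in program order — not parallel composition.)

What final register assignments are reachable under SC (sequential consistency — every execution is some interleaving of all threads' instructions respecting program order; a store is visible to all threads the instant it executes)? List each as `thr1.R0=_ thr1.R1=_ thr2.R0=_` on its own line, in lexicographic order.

thr1.R0=0 thr1.R1=0 thr2.R0=0
thr1.R0=0 thr1.R1=0 thr2.R0=2
thr1.R0=0 thr1.R1=1 thr2.R0=0
thr1.R0=0 thr1.R1=1 thr2.R0=2
thr1.R0=0 thr1.R1=2 thr2.R0=0
thr1.R0=0 thr1.R1=2 thr2.R0=2
thr1.R0=2 thr1.R1=1 thr2.R0=0
thr1.R0=2 thr1.R1=1 thr2.R0=2
thr1.R0=2 thr1.R1=2 thr2.R0=0
thr1.R0=2 thr1.R1=2 thr2.R0=2

outcome vector order: (thr1.R0,thr1.R1,thr2.R0)
|SC outcomes| = 10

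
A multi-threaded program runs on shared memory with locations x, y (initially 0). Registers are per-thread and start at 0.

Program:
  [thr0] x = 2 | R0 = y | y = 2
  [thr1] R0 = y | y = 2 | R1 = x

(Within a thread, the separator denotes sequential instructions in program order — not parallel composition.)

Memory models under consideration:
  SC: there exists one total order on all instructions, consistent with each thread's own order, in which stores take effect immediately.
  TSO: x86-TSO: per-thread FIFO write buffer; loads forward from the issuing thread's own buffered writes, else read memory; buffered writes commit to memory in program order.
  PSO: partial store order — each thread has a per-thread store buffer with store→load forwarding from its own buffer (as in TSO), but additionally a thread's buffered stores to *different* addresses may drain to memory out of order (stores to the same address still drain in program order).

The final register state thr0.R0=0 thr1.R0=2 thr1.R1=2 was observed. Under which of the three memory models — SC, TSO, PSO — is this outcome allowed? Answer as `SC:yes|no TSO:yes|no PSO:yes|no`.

SC:yes TSO:yes PSO:yes

outcome vector order: (thr0.R0,thr1.R0,thr1.R1)
SC: 4 outcomes — {0/0/2 0/2/2 2/0/0 2/0/2}
TSO: 5 outcomes — {0/0/0 0/0/2 0/2/2 2/0/0 2/0/2}
PSO: 6 outcomes — {0/0/0 0/0/2 0/2/0 0/2/2 2/0/0 2/0/2}
target 0/2/2 ∈ {SC,TSO,PSO}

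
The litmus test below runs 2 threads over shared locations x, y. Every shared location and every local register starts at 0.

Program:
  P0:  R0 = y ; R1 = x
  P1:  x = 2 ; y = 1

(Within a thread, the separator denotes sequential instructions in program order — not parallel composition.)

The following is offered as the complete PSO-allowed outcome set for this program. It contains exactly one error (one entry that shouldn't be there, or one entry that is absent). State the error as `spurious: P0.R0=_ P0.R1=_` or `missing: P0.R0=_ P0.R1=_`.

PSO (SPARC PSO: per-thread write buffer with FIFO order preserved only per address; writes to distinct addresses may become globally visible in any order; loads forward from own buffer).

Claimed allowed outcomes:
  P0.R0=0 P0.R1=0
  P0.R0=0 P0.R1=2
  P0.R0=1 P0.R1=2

missing: P0.R0=1 P0.R1=0

outcome vector order: (P0.R0,P0.R1)
PSO: 4 outcomes — {(0,0) (0,2) (1,0) (1,2)}
PSO∖claimed = {(1,0)}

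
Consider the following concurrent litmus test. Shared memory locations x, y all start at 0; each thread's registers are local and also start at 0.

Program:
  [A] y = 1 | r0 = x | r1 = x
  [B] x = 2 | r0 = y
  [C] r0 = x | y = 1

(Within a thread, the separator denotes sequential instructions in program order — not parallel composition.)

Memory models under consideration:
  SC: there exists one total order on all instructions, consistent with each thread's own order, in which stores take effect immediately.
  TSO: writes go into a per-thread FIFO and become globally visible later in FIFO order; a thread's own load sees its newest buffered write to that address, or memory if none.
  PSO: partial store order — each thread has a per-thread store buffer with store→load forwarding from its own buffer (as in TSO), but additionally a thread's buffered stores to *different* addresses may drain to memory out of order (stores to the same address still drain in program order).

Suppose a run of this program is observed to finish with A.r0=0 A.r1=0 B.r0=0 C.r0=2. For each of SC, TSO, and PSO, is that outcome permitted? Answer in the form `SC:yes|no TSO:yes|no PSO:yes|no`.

outcome vector order: (A.r0,A.r1,B.r0,C.r0)
SC (8): <0 0 1 0>; <0 0 1 2>; <0 2 1 0>; <0 2 1 2>; <2 2 0 0>; <2 2 0 2>; <2 2 1 0>; <2 2 1 2>
TSO (12): <0 0 0 0>; <0 0 0 2>; <0 0 1 0>; <0 0 1 2>; <0 2 0 0>; <0 2 0 2>; <0 2 1 0>; <0 2 1 2>; <2 2 0 0>; <2 2 0 2>; <2 2 1 0>; <2 2 1 2>
PSO (12): <0 0 0 0>; <0 0 0 2>; <0 0 1 0>; <0 0 1 2>; <0 2 0 0>; <0 2 0 2>; <0 2 1 0>; <0 2 1 2>; <2 2 0 0>; <2 2 0 2>; <2 2 1 0>; <2 2 1 2>
target <0 0 0 2> ∈ {TSO,PSO}

SC:no TSO:yes PSO:yes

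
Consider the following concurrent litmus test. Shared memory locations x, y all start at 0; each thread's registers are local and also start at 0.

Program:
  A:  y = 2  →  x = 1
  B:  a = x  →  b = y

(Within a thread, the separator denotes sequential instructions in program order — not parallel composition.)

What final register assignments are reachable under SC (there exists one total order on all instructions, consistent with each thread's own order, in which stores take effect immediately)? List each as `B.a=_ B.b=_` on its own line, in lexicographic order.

B.a=0 B.b=0
B.a=0 B.b=2
B.a=1 B.b=2

outcome vector order: (B.a,B.b)
|SC outcomes| = 3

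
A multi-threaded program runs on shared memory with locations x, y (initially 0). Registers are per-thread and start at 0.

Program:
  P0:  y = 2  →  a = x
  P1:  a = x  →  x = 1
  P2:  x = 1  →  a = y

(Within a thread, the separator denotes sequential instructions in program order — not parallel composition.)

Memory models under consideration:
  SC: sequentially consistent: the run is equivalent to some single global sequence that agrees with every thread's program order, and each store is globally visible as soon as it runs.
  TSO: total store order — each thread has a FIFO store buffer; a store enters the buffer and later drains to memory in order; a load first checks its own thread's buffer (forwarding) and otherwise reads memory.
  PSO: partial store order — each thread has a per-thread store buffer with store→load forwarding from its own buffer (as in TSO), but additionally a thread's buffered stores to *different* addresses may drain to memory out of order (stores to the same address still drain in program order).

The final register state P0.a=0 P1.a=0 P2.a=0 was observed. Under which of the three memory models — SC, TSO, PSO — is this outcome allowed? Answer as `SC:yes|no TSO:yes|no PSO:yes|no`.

outcome vector order: (P0.a,P1.a,P2.a)
SC: 6 outcomes — {(0,0,2); (0,1,2); (1,0,0); (1,0,2); (1,1,0); (1,1,2)}
TSO: 8 outcomes — {(0,0,0); (0,0,2); (0,1,0); (0,1,2); (1,0,0); (1,0,2); (1,1,0); (1,1,2)}
PSO: 8 outcomes — {(0,0,0); (0,0,2); (0,1,0); (0,1,2); (1,0,0); (1,0,2); (1,1,0); (1,1,2)}
target (0,0,0) ∈ {TSO,PSO}

SC:no TSO:yes PSO:yes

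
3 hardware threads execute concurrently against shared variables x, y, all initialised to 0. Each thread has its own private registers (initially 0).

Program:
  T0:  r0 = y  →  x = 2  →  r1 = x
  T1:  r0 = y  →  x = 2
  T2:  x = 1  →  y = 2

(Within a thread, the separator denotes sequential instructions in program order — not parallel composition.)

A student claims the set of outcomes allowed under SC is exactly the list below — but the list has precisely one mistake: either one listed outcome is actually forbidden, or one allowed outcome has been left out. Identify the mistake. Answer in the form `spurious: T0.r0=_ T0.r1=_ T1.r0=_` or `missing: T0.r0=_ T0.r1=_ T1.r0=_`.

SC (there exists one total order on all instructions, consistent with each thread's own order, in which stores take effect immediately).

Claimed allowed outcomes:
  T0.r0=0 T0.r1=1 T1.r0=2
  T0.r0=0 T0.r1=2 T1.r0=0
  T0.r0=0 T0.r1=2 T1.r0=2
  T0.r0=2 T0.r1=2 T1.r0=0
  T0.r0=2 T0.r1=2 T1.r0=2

missing: T0.r0=0 T0.r1=1 T1.r0=0

outcome vector order: (T0.r0,T0.r1,T1.r0)
SC: 6 outcomes — {010; 012; 020; 022; 220; 222}
SC∖claimed = {010}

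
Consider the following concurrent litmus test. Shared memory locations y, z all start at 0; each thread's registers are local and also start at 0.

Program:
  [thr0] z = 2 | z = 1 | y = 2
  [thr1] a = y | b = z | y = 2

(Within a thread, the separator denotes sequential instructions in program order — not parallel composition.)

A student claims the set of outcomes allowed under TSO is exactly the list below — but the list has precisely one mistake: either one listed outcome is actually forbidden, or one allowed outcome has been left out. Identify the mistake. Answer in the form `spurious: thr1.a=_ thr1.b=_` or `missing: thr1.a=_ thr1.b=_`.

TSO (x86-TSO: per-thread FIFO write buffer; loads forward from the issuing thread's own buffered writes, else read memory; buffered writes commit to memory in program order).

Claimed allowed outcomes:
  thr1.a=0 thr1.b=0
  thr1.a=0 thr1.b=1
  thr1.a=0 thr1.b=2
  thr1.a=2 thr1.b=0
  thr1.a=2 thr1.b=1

spurious: thr1.a=2 thr1.b=0

outcome vector order: (thr1.a,thr1.b)
under TSO → 00 01 02 21
claimed∖TSO = {20}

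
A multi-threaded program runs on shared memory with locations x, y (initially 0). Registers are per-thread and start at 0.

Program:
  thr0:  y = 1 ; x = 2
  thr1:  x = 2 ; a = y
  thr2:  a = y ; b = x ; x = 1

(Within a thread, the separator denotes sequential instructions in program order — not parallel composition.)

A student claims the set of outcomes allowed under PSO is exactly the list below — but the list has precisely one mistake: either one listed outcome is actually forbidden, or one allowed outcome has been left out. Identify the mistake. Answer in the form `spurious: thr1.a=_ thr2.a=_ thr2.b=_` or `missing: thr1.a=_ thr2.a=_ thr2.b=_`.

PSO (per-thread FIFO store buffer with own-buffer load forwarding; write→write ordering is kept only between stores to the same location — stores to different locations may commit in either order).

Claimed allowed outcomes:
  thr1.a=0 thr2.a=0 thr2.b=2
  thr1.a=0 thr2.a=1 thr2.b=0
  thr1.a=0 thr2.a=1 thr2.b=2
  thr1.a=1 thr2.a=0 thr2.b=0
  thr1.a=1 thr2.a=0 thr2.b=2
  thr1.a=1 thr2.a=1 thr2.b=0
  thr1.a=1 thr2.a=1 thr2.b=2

outcome vector order: (thr1.a,thr2.a,thr2.b)
[PSO] allowed = {<0 0 0> <0 0 2> <0 1 0> <0 1 2> <1 0 0> <1 0 2> <1 1 0> <1 1 2>}
PSO∖claimed = {<0 0 0>}

missing: thr1.a=0 thr2.a=0 thr2.b=0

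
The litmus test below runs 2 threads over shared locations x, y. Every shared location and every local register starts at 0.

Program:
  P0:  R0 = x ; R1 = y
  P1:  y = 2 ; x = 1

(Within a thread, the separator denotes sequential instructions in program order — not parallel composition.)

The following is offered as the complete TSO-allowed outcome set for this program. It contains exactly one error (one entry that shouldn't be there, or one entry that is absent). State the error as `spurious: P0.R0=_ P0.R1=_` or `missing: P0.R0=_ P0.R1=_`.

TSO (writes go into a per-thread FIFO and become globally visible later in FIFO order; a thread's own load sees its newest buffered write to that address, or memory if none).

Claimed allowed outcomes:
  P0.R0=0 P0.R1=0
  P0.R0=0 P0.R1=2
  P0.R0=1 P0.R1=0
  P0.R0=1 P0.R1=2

outcome vector order: (P0.R0,P0.R1)
TSO (3): 00; 02; 12
claimed∖TSO = {10}

spurious: P0.R0=1 P0.R1=0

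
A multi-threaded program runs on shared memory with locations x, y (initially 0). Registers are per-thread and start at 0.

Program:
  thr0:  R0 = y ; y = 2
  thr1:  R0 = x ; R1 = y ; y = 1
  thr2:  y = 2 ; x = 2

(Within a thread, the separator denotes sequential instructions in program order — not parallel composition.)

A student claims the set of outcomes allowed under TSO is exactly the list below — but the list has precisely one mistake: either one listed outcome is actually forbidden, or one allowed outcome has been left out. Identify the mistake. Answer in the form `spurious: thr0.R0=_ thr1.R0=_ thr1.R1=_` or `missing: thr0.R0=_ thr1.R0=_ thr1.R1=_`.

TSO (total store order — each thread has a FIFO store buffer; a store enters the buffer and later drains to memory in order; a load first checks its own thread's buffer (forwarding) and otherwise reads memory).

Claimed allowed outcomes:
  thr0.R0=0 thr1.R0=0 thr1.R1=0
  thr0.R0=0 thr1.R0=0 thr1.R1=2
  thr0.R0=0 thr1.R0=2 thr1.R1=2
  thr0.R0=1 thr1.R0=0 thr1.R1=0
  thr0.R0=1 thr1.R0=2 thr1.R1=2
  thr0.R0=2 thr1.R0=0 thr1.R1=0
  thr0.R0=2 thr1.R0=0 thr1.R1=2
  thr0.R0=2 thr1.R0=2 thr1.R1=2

outcome vector order: (thr0.R0,thr1.R0,thr1.R1)
TSO (9): <0 0 0>, <0 0 2>, <0 2 2>, <1 0 0>, <1 0 2>, <1 2 2>, <2 0 0>, <2 0 2>, <2 2 2>
TSO∖claimed = {<1 0 2>}

missing: thr0.R0=1 thr1.R0=0 thr1.R1=2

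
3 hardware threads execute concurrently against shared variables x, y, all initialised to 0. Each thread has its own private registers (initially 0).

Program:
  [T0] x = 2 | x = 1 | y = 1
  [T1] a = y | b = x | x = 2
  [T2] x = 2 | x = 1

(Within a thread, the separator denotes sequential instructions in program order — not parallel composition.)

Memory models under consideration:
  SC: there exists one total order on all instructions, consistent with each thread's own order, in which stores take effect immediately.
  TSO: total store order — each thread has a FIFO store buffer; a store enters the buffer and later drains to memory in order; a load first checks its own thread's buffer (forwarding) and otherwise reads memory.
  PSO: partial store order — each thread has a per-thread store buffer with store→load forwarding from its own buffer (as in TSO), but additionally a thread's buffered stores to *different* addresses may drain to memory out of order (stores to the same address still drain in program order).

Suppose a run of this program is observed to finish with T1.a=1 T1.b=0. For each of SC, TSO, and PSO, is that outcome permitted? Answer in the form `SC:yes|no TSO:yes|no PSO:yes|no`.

SC:no TSO:no PSO:yes

outcome vector order: (T1.a,T1.b)
SC: 5 outcomes — {00 01 02 11 12}
TSO: 5 outcomes — {00 01 02 11 12}
PSO: 6 outcomes — {00 01 02 10 11 12}
target 10 ∈ {PSO}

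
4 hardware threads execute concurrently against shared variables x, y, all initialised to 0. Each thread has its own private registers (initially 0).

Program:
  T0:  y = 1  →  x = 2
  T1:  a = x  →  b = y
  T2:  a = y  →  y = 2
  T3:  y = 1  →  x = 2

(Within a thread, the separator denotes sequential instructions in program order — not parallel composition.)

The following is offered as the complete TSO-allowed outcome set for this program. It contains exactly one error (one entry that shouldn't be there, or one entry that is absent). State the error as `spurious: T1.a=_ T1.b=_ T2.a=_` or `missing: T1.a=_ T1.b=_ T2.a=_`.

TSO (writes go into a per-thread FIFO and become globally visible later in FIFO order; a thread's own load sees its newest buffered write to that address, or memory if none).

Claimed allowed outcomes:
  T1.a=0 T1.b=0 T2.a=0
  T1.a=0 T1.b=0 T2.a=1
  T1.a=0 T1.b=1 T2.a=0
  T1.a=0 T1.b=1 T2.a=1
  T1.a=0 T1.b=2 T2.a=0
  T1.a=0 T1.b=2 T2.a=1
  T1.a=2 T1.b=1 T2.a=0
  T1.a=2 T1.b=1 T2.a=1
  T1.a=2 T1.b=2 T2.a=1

outcome vector order: (T1.a,T1.b,T2.a)
TSO (10): (0,0,0); (0,0,1); (0,1,0); (0,1,1); (0,2,0); (0,2,1); (2,1,0); (2,1,1); (2,2,0); (2,2,1)
TSO∖claimed = {(2,2,0)}

missing: T1.a=2 T1.b=2 T2.a=0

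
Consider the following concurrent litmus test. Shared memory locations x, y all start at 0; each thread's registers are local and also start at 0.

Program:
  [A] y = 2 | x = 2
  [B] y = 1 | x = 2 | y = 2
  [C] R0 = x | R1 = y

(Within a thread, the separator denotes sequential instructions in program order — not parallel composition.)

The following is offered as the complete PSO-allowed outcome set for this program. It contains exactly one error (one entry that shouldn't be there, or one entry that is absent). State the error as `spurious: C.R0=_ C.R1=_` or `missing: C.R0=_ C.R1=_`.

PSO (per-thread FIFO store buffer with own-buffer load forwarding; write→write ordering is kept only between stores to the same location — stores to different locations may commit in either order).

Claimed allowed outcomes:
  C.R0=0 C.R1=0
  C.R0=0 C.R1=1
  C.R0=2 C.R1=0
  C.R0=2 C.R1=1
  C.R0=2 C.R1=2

missing: C.R0=0 C.R1=2

outcome vector order: (C.R0,C.R1)
PSO: 6 outcomes — {00 01 02 20 21 22}
PSO∖claimed = {02}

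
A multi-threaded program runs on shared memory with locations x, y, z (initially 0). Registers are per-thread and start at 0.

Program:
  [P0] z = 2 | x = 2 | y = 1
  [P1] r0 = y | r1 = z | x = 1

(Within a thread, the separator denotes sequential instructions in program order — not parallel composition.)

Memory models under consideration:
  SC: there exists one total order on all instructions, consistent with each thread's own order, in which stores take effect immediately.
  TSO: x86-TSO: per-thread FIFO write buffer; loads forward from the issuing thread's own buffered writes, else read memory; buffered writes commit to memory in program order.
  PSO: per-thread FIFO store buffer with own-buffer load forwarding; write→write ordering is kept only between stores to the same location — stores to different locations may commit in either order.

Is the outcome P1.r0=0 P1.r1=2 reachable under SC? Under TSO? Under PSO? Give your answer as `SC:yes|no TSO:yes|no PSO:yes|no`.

outcome vector order: (P1.r0,P1.r1)
under SC → (0,0); (0,2); (1,2)
under TSO → (0,0); (0,2); (1,2)
under PSO → (0,0); (0,2); (1,0); (1,2)
target (0,2) ∈ {SC,TSO,PSO}

SC:yes TSO:yes PSO:yes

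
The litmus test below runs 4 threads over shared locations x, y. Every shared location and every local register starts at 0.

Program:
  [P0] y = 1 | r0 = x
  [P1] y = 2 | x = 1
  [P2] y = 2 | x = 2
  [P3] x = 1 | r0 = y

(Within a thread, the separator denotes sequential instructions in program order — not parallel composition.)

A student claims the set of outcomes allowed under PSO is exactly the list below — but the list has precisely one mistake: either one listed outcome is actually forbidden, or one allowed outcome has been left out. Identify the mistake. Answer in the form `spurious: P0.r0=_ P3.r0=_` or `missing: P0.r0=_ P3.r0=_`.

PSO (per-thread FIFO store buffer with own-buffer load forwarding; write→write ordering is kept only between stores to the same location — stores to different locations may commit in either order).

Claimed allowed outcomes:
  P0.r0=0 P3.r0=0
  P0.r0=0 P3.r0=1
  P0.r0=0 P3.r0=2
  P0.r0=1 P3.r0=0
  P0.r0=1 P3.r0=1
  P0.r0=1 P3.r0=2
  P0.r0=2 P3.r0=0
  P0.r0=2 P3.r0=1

outcome vector order: (P0.r0,P3.r0)
under PSO → <0 0>; <0 1>; <0 2>; <1 0>; <1 1>; <1 2>; <2 0>; <2 1>; <2 2>
PSO∖claimed = {<2 2>}

missing: P0.r0=2 P3.r0=2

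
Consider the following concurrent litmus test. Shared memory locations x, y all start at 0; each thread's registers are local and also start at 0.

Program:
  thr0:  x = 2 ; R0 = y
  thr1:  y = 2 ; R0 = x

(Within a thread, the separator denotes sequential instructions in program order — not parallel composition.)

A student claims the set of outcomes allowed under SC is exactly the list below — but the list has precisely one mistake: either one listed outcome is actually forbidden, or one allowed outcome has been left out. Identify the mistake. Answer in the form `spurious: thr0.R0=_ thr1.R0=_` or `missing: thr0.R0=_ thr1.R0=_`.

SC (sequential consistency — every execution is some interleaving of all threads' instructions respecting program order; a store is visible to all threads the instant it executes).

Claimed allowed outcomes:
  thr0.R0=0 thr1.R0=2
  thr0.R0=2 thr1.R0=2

missing: thr0.R0=2 thr1.R0=0

outcome vector order: (thr0.R0,thr1.R0)
[SC] allowed = {02; 20; 22}
SC∖claimed = {20}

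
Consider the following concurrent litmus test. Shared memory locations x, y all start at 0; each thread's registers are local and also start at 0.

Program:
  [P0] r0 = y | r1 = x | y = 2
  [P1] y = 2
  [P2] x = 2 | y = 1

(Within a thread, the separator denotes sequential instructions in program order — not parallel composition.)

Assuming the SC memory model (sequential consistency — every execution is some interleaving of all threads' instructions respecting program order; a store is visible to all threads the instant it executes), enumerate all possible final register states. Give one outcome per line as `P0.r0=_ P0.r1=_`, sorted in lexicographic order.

outcome vector order: (P0.r0,P0.r1)
|SC outcomes| = 5

P0.r0=0 P0.r1=0
P0.r0=0 P0.r1=2
P0.r0=1 P0.r1=2
P0.r0=2 P0.r1=0
P0.r0=2 P0.r1=2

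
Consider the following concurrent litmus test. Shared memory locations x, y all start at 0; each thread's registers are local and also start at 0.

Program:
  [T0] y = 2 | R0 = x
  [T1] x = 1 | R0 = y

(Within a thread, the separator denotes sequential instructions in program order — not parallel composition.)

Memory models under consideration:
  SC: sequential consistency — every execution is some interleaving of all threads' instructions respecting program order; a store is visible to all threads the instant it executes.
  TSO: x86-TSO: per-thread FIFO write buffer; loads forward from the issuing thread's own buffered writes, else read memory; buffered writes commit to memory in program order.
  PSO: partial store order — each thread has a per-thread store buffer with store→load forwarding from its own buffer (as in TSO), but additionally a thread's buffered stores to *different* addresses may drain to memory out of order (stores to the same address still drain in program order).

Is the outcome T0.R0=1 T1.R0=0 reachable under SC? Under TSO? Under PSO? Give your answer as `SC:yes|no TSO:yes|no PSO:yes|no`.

outcome vector order: (T0.R0,T1.R0)
under SC → <0 2>, <1 0>, <1 2>
under TSO → <0 0>, <0 2>, <1 0>, <1 2>
under PSO → <0 0>, <0 2>, <1 0>, <1 2>
target <1 0> ∈ {SC,TSO,PSO}

SC:yes TSO:yes PSO:yes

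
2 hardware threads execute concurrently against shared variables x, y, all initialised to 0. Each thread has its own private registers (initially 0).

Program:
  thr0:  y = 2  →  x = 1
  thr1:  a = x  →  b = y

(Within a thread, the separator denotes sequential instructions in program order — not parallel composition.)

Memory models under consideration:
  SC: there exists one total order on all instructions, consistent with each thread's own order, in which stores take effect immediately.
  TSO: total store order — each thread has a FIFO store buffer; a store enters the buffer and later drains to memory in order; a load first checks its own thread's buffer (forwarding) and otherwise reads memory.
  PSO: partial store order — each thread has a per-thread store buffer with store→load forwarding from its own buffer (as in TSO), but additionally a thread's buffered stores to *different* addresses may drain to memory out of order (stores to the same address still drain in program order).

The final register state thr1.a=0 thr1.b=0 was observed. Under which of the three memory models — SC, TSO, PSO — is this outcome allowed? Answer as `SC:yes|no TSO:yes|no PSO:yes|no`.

SC:yes TSO:yes PSO:yes

outcome vector order: (thr1.a,thr1.b)
SC: 3 outcomes — {<0 0>, <0 2>, <1 2>}
TSO: 3 outcomes — {<0 0>, <0 2>, <1 2>}
PSO: 4 outcomes — {<0 0>, <0 2>, <1 0>, <1 2>}
target <0 0> ∈ {SC,TSO,PSO}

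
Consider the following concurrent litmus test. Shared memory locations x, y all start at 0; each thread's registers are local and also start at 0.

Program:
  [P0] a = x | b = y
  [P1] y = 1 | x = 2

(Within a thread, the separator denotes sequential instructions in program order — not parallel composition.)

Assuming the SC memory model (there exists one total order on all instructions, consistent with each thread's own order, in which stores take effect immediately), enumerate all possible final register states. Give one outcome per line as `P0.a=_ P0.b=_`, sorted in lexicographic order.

P0.a=0 P0.b=0
P0.a=0 P0.b=1
P0.a=2 P0.b=1

outcome vector order: (P0.a,P0.b)
|SC outcomes| = 3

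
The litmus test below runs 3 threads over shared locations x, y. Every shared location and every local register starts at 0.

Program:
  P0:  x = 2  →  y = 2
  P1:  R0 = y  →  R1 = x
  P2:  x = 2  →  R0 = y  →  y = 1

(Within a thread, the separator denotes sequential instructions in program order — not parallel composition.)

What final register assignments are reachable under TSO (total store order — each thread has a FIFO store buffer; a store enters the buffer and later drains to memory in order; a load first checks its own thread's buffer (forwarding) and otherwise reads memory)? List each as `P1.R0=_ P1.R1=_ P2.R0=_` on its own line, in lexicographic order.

P1.R0=0 P1.R1=0 P2.R0=0
P1.R0=0 P1.R1=0 P2.R0=2
P1.R0=0 P1.R1=2 P2.R0=0
P1.R0=0 P1.R1=2 P2.R0=2
P1.R0=1 P1.R1=2 P2.R0=0
P1.R0=1 P1.R1=2 P2.R0=2
P1.R0=2 P1.R1=2 P2.R0=0
P1.R0=2 P1.R1=2 P2.R0=2

outcome vector order: (P1.R0,P1.R1,P2.R0)
|TSO outcomes| = 8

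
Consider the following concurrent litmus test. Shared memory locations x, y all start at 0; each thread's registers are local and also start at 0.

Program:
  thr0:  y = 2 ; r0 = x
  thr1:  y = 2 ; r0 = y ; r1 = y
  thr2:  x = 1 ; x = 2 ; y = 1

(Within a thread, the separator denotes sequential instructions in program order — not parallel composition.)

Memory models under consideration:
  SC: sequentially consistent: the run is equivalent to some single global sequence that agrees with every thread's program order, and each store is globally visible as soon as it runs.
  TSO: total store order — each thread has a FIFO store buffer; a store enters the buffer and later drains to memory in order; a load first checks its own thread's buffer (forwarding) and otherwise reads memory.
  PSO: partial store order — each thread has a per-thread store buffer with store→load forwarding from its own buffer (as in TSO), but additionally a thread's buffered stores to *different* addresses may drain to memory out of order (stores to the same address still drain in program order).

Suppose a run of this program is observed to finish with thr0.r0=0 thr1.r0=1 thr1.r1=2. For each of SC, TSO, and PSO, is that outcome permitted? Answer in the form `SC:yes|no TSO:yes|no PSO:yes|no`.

outcome vector order: (thr0.r0,thr1.r0,thr1.r1)
[SC] allowed = {(0,1,1), (0,2,1), (0,2,2), (1,1,1), (1,2,1), (1,2,2), (2,1,1), (2,1,2), (2,2,1), (2,2,2)}
[TSO] allowed = {(0,1,1), (0,1,2), (0,2,1), (0,2,2), (1,1,1), (1,1,2), (1,2,1), (1,2,2), (2,1,1), (2,1,2), (2,2,1), (2,2,2)}
[PSO] allowed = {(0,1,1), (0,1,2), (0,2,1), (0,2,2), (1,1,1), (1,1,2), (1,2,1), (1,2,2), (2,1,1), (2,1,2), (2,2,1), (2,2,2)}
target (0,1,2) ∈ {TSO,PSO}

SC:no TSO:yes PSO:yes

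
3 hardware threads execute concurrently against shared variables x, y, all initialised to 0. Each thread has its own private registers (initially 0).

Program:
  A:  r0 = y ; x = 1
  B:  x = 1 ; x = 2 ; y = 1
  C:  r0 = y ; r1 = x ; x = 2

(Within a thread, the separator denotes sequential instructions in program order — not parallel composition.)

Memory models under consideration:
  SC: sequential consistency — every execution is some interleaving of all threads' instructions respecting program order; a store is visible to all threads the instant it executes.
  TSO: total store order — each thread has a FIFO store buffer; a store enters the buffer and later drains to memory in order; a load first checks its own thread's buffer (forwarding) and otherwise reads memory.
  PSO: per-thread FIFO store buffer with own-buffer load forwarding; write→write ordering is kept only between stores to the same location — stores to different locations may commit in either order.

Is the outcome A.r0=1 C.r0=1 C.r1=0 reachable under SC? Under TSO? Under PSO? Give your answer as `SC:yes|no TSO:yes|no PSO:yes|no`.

SC:no TSO:no PSO:yes

outcome vector order: (A.r0,C.r0,C.r1)
SC: 10 outcomes — {<0 0 0>; <0 0 1>; <0 0 2>; <0 1 1>; <0 1 2>; <1 0 0>; <1 0 1>; <1 0 2>; <1 1 1>; <1 1 2>}
TSO: 10 outcomes — {<0 0 0>; <0 0 1>; <0 0 2>; <0 1 1>; <0 1 2>; <1 0 0>; <1 0 1>; <1 0 2>; <1 1 1>; <1 1 2>}
PSO: 12 outcomes — {<0 0 0>; <0 0 1>; <0 0 2>; <0 1 0>; <0 1 1>; <0 1 2>; <1 0 0>; <1 0 1>; <1 0 2>; <1 1 0>; <1 1 1>; <1 1 2>}
target <1 1 0> ∈ {PSO}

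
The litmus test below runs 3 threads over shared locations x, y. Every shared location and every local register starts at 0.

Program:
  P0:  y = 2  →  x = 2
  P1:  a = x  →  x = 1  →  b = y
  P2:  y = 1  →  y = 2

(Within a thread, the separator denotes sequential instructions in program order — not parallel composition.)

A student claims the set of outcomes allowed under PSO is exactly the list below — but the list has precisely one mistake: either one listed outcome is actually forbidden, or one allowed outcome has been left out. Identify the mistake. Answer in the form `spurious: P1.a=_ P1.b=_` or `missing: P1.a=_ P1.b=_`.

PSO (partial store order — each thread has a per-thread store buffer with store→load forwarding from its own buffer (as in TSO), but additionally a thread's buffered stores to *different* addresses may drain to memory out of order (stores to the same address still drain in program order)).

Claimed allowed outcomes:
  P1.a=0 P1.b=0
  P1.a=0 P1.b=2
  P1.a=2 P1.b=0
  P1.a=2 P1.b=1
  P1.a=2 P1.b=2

missing: P1.a=0 P1.b=1

outcome vector order: (P1.a,P1.b)
[PSO] allowed = {0/0; 0/1; 0/2; 2/0; 2/1; 2/2}
PSO∖claimed = {0/1}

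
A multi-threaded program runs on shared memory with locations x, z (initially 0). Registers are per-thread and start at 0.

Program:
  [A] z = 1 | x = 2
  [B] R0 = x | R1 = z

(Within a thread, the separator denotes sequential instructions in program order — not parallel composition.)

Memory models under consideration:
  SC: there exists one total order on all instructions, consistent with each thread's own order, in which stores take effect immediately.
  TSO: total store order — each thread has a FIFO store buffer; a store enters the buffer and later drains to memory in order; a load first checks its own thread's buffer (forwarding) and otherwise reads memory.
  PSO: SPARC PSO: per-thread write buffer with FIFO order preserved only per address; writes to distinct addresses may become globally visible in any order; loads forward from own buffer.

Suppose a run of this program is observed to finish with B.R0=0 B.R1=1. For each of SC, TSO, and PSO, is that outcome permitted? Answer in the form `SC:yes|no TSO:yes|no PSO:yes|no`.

SC:yes TSO:yes PSO:yes

outcome vector order: (B.R0,B.R1)
SC: 3 outcomes — {(0,0) (0,1) (2,1)}
TSO: 3 outcomes — {(0,0) (0,1) (2,1)}
PSO: 4 outcomes — {(0,0) (0,1) (2,0) (2,1)}
target (0,1) ∈ {SC,TSO,PSO}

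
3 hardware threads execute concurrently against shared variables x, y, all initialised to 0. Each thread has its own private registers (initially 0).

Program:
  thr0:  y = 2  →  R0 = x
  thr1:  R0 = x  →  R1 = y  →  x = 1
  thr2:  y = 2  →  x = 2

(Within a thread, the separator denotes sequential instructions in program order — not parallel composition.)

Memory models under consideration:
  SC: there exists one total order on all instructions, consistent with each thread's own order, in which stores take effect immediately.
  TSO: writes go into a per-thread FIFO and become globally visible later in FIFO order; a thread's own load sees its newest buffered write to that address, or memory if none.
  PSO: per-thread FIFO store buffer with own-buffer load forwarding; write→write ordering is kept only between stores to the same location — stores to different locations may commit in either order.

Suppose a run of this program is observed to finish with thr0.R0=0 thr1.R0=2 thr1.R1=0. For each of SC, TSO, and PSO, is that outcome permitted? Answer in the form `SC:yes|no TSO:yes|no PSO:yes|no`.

outcome vector order: (thr0.R0,thr1.R0,thr1.R1)
SC: 9 outcomes — {0/0/0; 0/0/2; 0/2/2; 1/0/0; 1/0/2; 1/2/2; 2/0/0; 2/0/2; 2/2/2}
TSO: 9 outcomes — {0/0/0; 0/0/2; 0/2/2; 1/0/0; 1/0/2; 1/2/2; 2/0/0; 2/0/2; 2/2/2}
PSO: 12 outcomes — {0/0/0; 0/0/2; 0/2/0; 0/2/2; 1/0/0; 1/0/2; 1/2/0; 1/2/2; 2/0/0; 2/0/2; 2/2/0; 2/2/2}
target 0/2/0 ∈ {PSO}

SC:no TSO:no PSO:yes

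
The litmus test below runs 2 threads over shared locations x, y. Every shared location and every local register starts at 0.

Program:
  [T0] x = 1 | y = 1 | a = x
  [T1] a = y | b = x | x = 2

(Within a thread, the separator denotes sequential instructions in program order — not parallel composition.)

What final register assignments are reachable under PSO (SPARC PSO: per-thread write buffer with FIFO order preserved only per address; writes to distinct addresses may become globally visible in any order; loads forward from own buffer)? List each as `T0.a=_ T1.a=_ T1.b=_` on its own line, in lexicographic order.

T0.a=1 T1.a=0 T1.b=0
T0.a=1 T1.a=0 T1.b=1
T0.a=1 T1.a=1 T1.b=0
T0.a=1 T1.a=1 T1.b=1
T0.a=2 T1.a=0 T1.b=0
T0.a=2 T1.a=0 T1.b=1
T0.a=2 T1.a=1 T1.b=0
T0.a=2 T1.a=1 T1.b=1

outcome vector order: (T0.a,T1.a,T1.b)
|PSO outcomes| = 8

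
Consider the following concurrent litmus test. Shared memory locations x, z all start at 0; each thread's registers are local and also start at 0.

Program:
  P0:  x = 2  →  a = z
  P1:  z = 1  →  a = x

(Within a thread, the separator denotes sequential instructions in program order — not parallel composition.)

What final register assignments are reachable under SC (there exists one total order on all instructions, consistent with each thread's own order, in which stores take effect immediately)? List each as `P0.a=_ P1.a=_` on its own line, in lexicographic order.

P0.a=0 P1.a=2
P0.a=1 P1.a=0
P0.a=1 P1.a=2

outcome vector order: (P0.a,P1.a)
|SC outcomes| = 3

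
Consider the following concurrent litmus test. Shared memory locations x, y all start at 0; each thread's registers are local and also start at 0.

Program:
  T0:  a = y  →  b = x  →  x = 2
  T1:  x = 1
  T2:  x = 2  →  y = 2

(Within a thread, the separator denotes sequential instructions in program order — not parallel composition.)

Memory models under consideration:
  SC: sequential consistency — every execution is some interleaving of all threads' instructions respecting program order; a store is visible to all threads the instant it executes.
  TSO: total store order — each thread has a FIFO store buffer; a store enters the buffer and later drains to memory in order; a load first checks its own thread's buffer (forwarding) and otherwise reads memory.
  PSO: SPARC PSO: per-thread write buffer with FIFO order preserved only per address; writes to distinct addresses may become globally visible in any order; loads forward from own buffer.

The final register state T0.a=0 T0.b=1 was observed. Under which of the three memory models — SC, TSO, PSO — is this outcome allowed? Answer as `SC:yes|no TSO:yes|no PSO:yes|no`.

SC:yes TSO:yes PSO:yes

outcome vector order: (T0.a,T0.b)
under SC → (0,0); (0,1); (0,2); (2,1); (2,2)
under TSO → (0,0); (0,1); (0,2); (2,1); (2,2)
under PSO → (0,0); (0,1); (0,2); (2,0); (2,1); (2,2)
target (0,1) ∈ {SC,TSO,PSO}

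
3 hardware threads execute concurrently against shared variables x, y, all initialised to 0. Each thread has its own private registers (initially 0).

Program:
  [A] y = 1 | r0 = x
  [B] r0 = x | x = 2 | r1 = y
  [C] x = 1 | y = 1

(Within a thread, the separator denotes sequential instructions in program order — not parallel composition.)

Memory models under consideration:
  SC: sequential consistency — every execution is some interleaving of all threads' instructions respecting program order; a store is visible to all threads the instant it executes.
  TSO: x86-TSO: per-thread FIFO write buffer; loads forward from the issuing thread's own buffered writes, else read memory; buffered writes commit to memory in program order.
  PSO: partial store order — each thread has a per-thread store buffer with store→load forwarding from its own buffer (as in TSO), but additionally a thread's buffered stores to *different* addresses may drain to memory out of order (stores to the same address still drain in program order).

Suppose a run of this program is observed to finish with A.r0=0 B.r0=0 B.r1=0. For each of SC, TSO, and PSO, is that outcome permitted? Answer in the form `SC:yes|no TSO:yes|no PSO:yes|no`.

SC:no TSO:yes PSO:yes

outcome vector order: (A.r0,B.r0,B.r1)
SC: 9 outcomes — {(0,0,1); (0,1,1); (1,0,0); (1,0,1); (1,1,1); (2,0,0); (2,0,1); (2,1,0); (2,1,1)}
TSO: 12 outcomes — {(0,0,0); (0,0,1); (0,1,0); (0,1,1); (1,0,0); (1,0,1); (1,1,0); (1,1,1); (2,0,0); (2,0,1); (2,1,0); (2,1,1)}
PSO: 12 outcomes — {(0,0,0); (0,0,1); (0,1,0); (0,1,1); (1,0,0); (1,0,1); (1,1,0); (1,1,1); (2,0,0); (2,0,1); (2,1,0); (2,1,1)}
target (0,0,0) ∈ {TSO,PSO}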